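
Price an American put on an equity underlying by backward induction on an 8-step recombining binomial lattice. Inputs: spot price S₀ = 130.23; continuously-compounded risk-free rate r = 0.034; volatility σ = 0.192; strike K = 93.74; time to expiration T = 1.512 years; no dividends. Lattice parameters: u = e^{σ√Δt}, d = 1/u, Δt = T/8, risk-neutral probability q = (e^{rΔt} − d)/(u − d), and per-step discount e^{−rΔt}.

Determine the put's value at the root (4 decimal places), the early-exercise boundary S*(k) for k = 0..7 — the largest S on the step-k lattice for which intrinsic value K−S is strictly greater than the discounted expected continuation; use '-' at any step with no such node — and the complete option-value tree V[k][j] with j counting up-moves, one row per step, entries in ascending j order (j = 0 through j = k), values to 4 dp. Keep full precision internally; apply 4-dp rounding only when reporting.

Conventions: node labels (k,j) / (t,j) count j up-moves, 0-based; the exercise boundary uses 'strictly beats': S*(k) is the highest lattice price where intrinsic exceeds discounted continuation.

Δt=0.18900  u=1.08705  d=0.91992  q=0.51772  discount=0.99359
step 8 (expiry): payoffs max(K−S,0) = 26.9509 14.8164 0.4772 0.0000 0.0000 0.0000 0.0000 0.0000 0.0000
step 7: (k=7,j=0): S=72.6033, K−S=21.1367, hold=20.5363 ⇒ V=21.1367 exercise | (k=7,j=1): S=85.7941, K−S=7.9459, hold=7.3454 ⇒ V=7.9459 exercise | (k=7,j=2): S=101.3816, K−S=0.0000, hold=0.2287 ⇒ V=0.2287 continue | (k=7,j=3): S=119.8010, K−S=0.0000, hold=0.0000 ⇒ V=0.0000 continue | (k=7,j=4): S=141.5669, K−S=0.0000, hold=0.0000 ⇒ V=0.0000 continue | (k=7,j=5): S=167.2874, K−S=0.0000, hold=0.0000 ⇒ V=0.0000 continue | (k=7,j=6): S=197.6808, K−S=0.0000, hold=0.0000 ⇒ V=0.0000 continue | (k=7,j=7): S=233.5963, K−S=0.0000, hold=0.0000 ⇒ V=0.0000 continue  boundary S*=85.7941
step 6: (k=6,j=0): S=78.9236, K−S=14.8164, hold=14.2160 ⇒ V=14.8164 exercise | (k=6,j=1): S=93.2628, K−S=0.4772, hold=3.9253 ⇒ V=3.9253 continue | (k=6,j=2): S=110.2071, K−S=0.0000, hold=0.1096 ⇒ V=0.1096 continue | (k=6,j=3): S=130.2300, K−S=0.0000, hold=0.0000 ⇒ V=0.0000 continue | (k=6,j=4): S=153.8907, K−S=0.0000, hold=0.0000 ⇒ V=0.0000 continue | (k=6,j=5): S=181.8502, K−S=0.0000, hold=0.0000 ⇒ V=0.0000 continue | (k=6,j=6): S=214.8895, K−S=0.0000, hold=0.0000 ⇒ V=0.0000 continue  boundary S*=78.9236
step 5: (k=5,j=0): S=85.7941, K−S=7.9459, hold=9.1191 ⇒ V=9.1191 continue | (k=5,j=1): S=101.3816, K−S=0.0000, hold=1.9373 ⇒ V=1.9373 continue | (k=5,j=2): S=119.8010, K−S=0.0000, hold=0.0525 ⇒ V=0.0525 continue | (k=5,j=3): S=141.5669, K−S=0.0000, hold=0.0000 ⇒ V=0.0000 continue | (k=5,j=4): S=167.2874, K−S=0.0000, hold=0.0000 ⇒ V=0.0000 continue | (k=5,j=5): S=197.6808, K−S=0.0000, hold=0.0000 ⇒ V=0.0000 continue  boundary S*=-
step 4: (k=4,j=0): S=93.2628, K−S=0.4772, hold=5.3664 ⇒ V=5.3664 continue | (k=4,j=1): S=110.2071, K−S=0.0000, hold=0.9554 ⇒ V=0.9554 continue | (k=4,j=2): S=130.2300, K−S=0.0000, hold=0.0252 ⇒ V=0.0252 continue | (k=4,j=3): S=153.8907, K−S=0.0000, hold=0.0000 ⇒ V=0.0000 continue | (k=4,j=4): S=181.8502, K−S=0.0000, hold=0.0000 ⇒ V=0.0000 continue  boundary S*=-
step 3: (k=3,j=0): S=101.3816, K−S=0.0000, hold=3.0630 ⇒ V=3.0630 continue | (k=3,j=1): S=119.8010, K−S=0.0000, hold=0.4708 ⇒ V=0.4708 continue | (k=3,j=2): S=141.5669, K−S=0.0000, hold=0.0121 ⇒ V=0.0121 continue | (k=3,j=3): S=167.2874, K−S=0.0000, hold=0.0000 ⇒ V=0.0000 continue  boundary S*=-
step 2: (k=2,j=0): S=110.2071, K−S=0.0000, hold=1.7099 ⇒ V=1.7099 continue | (k=2,j=1): S=130.2300, K−S=0.0000, hold=0.2318 ⇒ V=0.2318 continue | (k=2,j=2): S=153.8907, K−S=0.0000, hold=0.0058 ⇒ V=0.0058 continue  boundary S*=-
step 1: (k=1,j=0): S=119.8010, K−S=0.0000, hold=0.9386 ⇒ V=0.9386 continue | (k=1,j=1): S=141.5669, K−S=0.0000, hold=0.1140 ⇒ V=0.1140 continue  boundary S*=-
step 0: (k=0,j=0): S=130.2300, K−S=0.0000, hold=0.5084 ⇒ V=0.5084 continue  boundary S*=-

price = 0.5084
boundary = - - - - - - 78.9236 85.7941
tree:
0.5084
0.9386 0.1140
1.7099 0.2318 0.0058
3.0630 0.4708 0.0121 0.0000
5.3664 0.9554 0.0252 0.0000 0.0000
9.1191 1.9373 0.0525 0.0000 0.0000 0.0000
14.8164 3.9253 0.1096 0.0000 0.0000 0.0000 0.0000
21.1367 7.9459 0.2287 0.0000 0.0000 0.0000 0.0000 0.0000
26.9509 14.8164 0.4772 0.0000 0.0000 0.0000 0.0000 0.0000 0.0000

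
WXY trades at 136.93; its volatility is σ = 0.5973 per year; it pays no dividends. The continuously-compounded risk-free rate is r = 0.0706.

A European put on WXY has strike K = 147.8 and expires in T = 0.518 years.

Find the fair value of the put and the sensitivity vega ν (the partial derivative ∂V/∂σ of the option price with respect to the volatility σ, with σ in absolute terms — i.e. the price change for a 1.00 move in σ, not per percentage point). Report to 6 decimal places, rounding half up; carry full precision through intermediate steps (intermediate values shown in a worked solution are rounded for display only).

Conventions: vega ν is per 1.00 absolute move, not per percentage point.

σ√T = 0.5973·√0.518 = 0.429890
d₁ = (ln(S/K) + (r+σ²/2)T) / (σ√T) = (ln(136.93/147.8) + (0.0706+0.5973²/2)·0.518) / 0.429890 = (-0.076390 + 0.128974) / 0.429890 = 0.122318
d₂ = d₁ − σ√T = 0.122318 − 0.429890 = -0.307572
e^{−rT} = 0.964090
N(−d₁) = 0.451324,  N(−d₂) = 0.620796
Put price V = K·e^{−rT}·N(−d₂) − S·N(−d₁) = 88.458751 − 61.799730 = 26.659022
φ(d₁) = (1/√(2π))·e^{−d₁²/2} = 0.395969
ν = S·φ(d₁)·√T = 39.023359

price = 26.659022
ν = 39.023359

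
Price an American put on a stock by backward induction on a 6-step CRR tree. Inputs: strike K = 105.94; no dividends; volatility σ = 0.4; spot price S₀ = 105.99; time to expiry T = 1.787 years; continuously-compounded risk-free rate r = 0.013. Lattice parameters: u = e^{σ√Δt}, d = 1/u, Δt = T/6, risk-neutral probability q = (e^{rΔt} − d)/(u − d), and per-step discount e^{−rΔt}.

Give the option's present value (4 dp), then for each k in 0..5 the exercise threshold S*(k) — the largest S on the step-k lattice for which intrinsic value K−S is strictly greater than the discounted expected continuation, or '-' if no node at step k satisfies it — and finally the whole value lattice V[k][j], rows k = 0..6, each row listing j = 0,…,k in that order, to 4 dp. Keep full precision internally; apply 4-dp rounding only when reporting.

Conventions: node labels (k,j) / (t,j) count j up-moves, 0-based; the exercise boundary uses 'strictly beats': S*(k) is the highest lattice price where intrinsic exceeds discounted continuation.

price = 20.4190
boundary = - - - 55.0618 68.4944 85.2040
tree:
20.4190
28.8028 10.5292
39.1705 16.6030 3.3279
50.8782 25.4506 6.1238 0.0000
61.6766 37.4456 11.2687 0.0000 0.0000
70.3572 50.8782 20.7360 0.0000 0.0000 0.0000
77.3354 61.6766 37.4456 0.0000 0.0000 0.0000 0.0000

Δt=0.29783, u=1.24396, d=0.80389, q=0.45446, disc=e^(-rΔt)=0.99614
k=6 terminal: V=max(K-S,0) → 77.3354 61.6766 37.4456 0.0000 0.0000 0.0000 0.0000
k=5: j=0 S=35.5828 intr=70.3572 cont=69.9478 V=70.3572[EX]; j=1 S=55.0618 intr=50.8782 cont=50.4689 V=50.8782[EX]; j=2 S=85.2040 intr=20.7360 cont=20.3493 V=20.7360[EX]; j=3 S=131.8469 intr=0.0000 cont=0.0000 V=0.0000[hold]; j=4 S=204.0233 intr=0.0000 cont=0.0000 V=0.0000[hold]; j=5 S=315.7109 intr=0.0000 cont=0.0000 V=0.0000[hold]  S*(5)=85.2040
k=4: j=0 S=44.2634 intr=61.6766 cont=61.2672 V=61.6766[EX]; j=1 S=68.4944 intr=37.4456 cont=37.0362 V=37.4456[EX]; j=2 S=105.9900 intr=0.0000 cont=11.2687 V=11.2687[hold]; j=3 S=164.0117 intr=0.0000 cont=0.0000 V=0.0000[hold]; j=4 S=253.7959 intr=0.0000 cont=0.0000 V=0.0000[hold]  S*(4)=68.4944
k=3: j=0 S=55.0618 intr=50.8782 cont=50.4689 V=50.8782[EX]; j=1 S=85.2040 intr=20.7360 cont=25.4506 V=25.4506[hold]; j=2 S=131.8469 intr=0.0000 cont=6.1238 V=6.1238[hold]; j=3 S=204.0233 intr=0.0000 cont=0.0000 V=0.0000[hold]  S*(3)=55.0618
k=2: j=0 S=68.4944 intr=37.4456 cont=39.1705 V=39.1705[hold]; j=1 S=105.9900 intr=0.0000 cont=16.6030 V=16.6030[hold]; j=2 S=164.0117 intr=0.0000 cont=3.3279 V=3.3279[hold]  S*(2)=-
k=1: j=0 S=85.2040 intr=20.7360 cont=28.8028 V=28.8028[hold]; j=1 S=131.8469 intr=0.0000 cont=10.5292 V=10.5292[hold]  S*(1)=-
k=0: j=0 S=105.9900 intr=0.0000 cont=20.4190 V=20.4190[hold]  S*(0)=-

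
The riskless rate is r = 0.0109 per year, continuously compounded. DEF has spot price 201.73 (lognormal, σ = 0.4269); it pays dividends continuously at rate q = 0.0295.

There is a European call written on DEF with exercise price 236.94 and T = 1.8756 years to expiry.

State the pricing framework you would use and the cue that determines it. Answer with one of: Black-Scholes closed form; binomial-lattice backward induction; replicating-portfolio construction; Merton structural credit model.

framework: Black-Scholes closed form

Key observation: the instrument is a plain European call (strike 236.94) on a lognormal asset; the exact continuous-time formula applies directly.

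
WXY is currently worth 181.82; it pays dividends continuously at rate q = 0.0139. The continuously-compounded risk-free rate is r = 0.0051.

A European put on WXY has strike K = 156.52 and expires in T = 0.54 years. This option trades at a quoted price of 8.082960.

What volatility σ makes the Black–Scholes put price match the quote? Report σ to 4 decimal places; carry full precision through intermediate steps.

At σ = 0.3596 the Black–Scholes value reproduces the quote:
σ√T = 0.3596·√0.54 = 0.264251
d₁ = (ln(S/K) + (r−q+σ²/2)T) / (σ√T) = (ln(181.82/156.52) + (0.0051−0.0139+0.3596²/2)·0.54) / 0.264251 = (0.149833 + 0.030162) / 0.264251 = 0.681154
d₂ = d₁ − σ√T = 0.681154 − 0.264251 = 0.416903
e^{−rT} = 0.997250
e^{−qT} = 0.992522
N(−d₁) = 0.247887,  N(−d₂) = 0.338375
V = K·e^{−rT}·N(−d₂) − S·e^{−qT}·N(−d₁) = 52.816727 − 44.733767 = 8.082960 (the quoted price), and the Black–Scholes price is strictly increasing in σ, so σ is unique

sigma = 0.3596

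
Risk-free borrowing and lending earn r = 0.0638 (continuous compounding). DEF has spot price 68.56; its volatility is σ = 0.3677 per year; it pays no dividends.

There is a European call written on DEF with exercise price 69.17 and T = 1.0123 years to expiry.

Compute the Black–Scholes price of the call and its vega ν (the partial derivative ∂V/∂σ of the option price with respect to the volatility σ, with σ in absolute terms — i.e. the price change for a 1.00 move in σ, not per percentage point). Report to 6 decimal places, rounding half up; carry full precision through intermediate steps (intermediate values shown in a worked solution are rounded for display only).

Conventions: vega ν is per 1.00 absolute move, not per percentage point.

price = 11.756326
ν = 26.012225

σ√T = 0.3677·√1.0123 = 0.369954
d₁ = (ln(S/K) + (r+σ²/2)T) / (σ√T) = (ln(68.56/69.17) + (0.0638+0.3677²/2)·1.0123) / 0.369954 = (-0.008858 + 0.133018) / 0.369954 = 0.335609
d₂ = d₁ − σ√T = 0.335609 − 0.369954 = -0.034346
e^{−rT} = 0.937457
N(d₁) = 0.631417,  N(d₂) = 0.486301
Call price V = S·N(d₁) − K·e^{−rT}·N(d₂) = 43.289950 − 31.533624 = 11.756326
φ(d₁) = (1/√(2π))·e^{−d₁²/2} = 0.377096
ν = S·φ(d₁)·√T = 26.012225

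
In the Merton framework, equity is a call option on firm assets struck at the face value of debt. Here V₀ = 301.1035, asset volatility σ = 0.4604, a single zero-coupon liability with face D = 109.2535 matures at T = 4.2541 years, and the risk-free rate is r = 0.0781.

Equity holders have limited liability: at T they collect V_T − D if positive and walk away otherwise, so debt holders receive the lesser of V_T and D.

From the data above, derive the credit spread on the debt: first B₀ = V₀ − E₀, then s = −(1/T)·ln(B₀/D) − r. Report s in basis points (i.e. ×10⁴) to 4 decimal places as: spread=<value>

spread=147.0197

Equity is a call on the firm's assets struck at D = 109.2535:
d₁ = [ln(V₀/D) + (r + σ²/2)T] / (σ√T)
   = [ln(301.1035/109.2535) + (0.0781 + 0.5·0.4604²)·4.2541] / (0.4604·√4.2541)
   = [1.013783 + 0.783112] / 0.949597 = 1.892272
d₂ = d₁ − σ√T = 1.892272 − 0.949597 = 0.942676
N(d₁) = 0.970773,  N(d₂) = 0.827077,  e^(−rT) = 0.717311
E₀ = V₀·N(d₁) − D·e^(−rT)·N(d₂)
   = 301.1035·0.970773 − 109.2535·0.717311·0.827077 = 227.486056
B₀ = V₀ − E₀ = 301.1035 − 227.486056 = 73.617444
spread = −(1/T)·ln(B₀/D) − r = −(1/4.2541)·ln(73.617444/109.2535) − 0.0781 = 0.01470197
in basis points: 0.01470197 × 10⁴ = 147.0197 bp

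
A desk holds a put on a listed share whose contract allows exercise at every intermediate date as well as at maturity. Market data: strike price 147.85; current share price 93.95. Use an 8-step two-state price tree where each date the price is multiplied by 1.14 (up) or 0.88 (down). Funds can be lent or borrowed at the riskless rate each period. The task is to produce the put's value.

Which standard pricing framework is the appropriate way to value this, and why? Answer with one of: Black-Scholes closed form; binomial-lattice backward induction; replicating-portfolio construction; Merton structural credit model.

Key observation: early exercise of the strike-147.85 put must be checked at each of the 8 dates (spot 93.95), which forces a node-by-node comparison of intrinsic and continuation value backward from expiry.

framework: binomial-lattice backward induction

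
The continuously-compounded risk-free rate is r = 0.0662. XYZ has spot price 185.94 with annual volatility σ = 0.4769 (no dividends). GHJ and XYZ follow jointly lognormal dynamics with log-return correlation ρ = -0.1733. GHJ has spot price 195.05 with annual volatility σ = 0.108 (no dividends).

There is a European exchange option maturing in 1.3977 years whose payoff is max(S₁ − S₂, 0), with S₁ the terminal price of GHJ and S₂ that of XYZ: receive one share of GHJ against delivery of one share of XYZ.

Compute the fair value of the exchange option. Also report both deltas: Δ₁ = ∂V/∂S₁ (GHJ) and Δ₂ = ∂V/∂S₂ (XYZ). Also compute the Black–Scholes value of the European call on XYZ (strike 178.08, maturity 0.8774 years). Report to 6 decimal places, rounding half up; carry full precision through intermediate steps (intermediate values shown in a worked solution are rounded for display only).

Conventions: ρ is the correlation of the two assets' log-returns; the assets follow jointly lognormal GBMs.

σ_eff = √(σ₁² + σ₂² − 2ρσ₁σ₂) = √(0.108² + 0.4769² − 2·-0.1733·0.108·0.4769) = 0.506902
d₁ = (ln(S₁/S₂) + (q₂ − q₁ + σ_eff²/2)T) / (σ_eff√T) = (ln(195.05/185.94) + (0.0 − 0.0 + 0.128475)·1.3977) / 0.599281 = 0.379456
d₂ = d₁ − σ_eff√T = 0.379456 − 0.599281 = -0.219825
N(d₁) = 0.647825,  N(d₂) = 0.413004
V = S₁·e^{−q₁T}·N(d₁) − S₂·e^{−q₂T}·N(d₂) = 126.358343 − 76.793897 = 49.564445
Δ₁ = e^{−q₁T}·N(d₁) = 0.647825;  Δ₂ = −e^{−q₂T}·N(d₂) = -0.413004
[vanilla: XYZ call K=178.08]
σ√T = 0.4769·√0.8774 = 0.446710
d₁ = (ln(S/K) + (r+σ²/2)T) / (σ√T) = (ln(185.94/178.08) + (0.0662+0.4769²/2)·0.8774) / 0.446710 = (0.043191 + 0.157859) / 0.446710 = 0.450068
d₂ = d₁ − σ√T = 0.450068 − 0.446710 = 0.003358
e^{−rT} = 0.943571
N(d₁) = 0.673669,  N(d₂) = 0.501340
price = S·N(d₁) − K·e^{−rT}·N(d₂) = 125.262079 − 84.240624 = 41.021455

exchange price = 49.564445
Δ1 = 0.647825
Δ2 = -0.413004
price(XYZ call K=178.08) = 41.021455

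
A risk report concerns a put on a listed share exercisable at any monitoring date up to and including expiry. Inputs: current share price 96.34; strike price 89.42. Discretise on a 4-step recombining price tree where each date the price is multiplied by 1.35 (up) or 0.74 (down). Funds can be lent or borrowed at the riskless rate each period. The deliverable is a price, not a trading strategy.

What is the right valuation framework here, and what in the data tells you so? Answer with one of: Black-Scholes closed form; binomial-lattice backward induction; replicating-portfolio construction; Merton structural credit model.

Key observation: the defining feature is the embedded early-exercise option across 4 discrete dates on the spot-96.34 tree; pricing the strike-89.42 put means working backward with an exercise test at every node.

framework: binomial-lattice backward induction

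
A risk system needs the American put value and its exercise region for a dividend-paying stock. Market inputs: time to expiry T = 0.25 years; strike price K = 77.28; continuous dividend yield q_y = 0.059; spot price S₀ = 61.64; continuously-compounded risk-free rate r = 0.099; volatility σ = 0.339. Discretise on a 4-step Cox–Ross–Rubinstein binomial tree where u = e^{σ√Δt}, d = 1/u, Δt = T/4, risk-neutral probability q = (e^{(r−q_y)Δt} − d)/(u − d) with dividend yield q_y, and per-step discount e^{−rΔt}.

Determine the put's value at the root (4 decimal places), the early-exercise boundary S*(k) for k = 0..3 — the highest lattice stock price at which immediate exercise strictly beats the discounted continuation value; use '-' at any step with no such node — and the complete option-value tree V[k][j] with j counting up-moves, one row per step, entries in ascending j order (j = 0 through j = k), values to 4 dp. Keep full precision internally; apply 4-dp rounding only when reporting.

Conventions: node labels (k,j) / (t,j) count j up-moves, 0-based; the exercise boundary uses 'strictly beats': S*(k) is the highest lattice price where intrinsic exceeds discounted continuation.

params: Δt=0.06250 u=1.08844 d=0.91874 q=0.49358 e^(-rΔt)=0.99383
t_4 payoffs: 33.3626 25.2505 15.6400 4.2543 0.0000
t_3: node(3,0) S=47.8017 payoff=29.4783 vs cont=29.1776 → 29.4783 [stop]  node(3,1) S=56.6313 payoff=20.6487 vs cont=20.3805 → 20.6487 [stop]  node(3,2) S=67.0917 payoff=10.1883 vs cont=9.9585 → 10.1883 [stop]  node(3,3) S=79.4844 payoff=0.0000 vs cont=2.1412 → 2.1412 [wait]  ⇒ S*(3)=67.0917
t_2: node(2,0) S=52.0295 payoff=25.2505 vs cont=24.9653 → 25.2505 [stop]  node(2,1) S=61.6400 payoff=15.6400 vs cont=15.3902 → 15.6400 [stop]  node(2,2) S=73.0257 payoff=4.2543 vs cont=6.1781 → 6.1781 [wait]  ⇒ S*(2)=61.6400
t_1: node(1,0) S=56.6313 payoff=20.6487 vs cont=20.3805 → 20.6487 [stop]  node(1,1) S=67.0917 payoff=10.1883 vs cont=10.9022 → 10.9022 [wait]  ⇒ S*(1)=56.6313
t_0: node(0,0) S=61.6400 payoff=15.6400 vs cont=15.7404 → 15.7404 [wait]  ⇒ S*(0)=-

price = 15.7404
boundary = - 56.6313 61.6400 67.0917
tree:
15.7404
20.6487 10.9022
25.2505 15.6400 6.1781
29.4783 20.6487 10.1883 2.1412
33.3626 25.2505 15.6400 4.2543 0.0000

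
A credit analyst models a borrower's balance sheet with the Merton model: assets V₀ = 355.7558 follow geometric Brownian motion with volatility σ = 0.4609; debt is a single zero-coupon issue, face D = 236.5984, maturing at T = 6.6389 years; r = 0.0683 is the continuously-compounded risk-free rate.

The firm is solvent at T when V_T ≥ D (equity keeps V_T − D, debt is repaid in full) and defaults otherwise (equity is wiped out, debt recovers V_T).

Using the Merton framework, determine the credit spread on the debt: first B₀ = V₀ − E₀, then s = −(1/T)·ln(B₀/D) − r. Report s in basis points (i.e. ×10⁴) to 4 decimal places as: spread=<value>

Apply the equity-as-call identities (strike 236.5984, horizon 6.6389 years):
d₁ = [ln(V₀/D) + (r + σ²/2)T] / (σ√T)
   = [ln(355.7558/236.5984) + (0.0683 + 0.5·0.4609²)·6.6389] / (0.4609·√6.6389)
   = [0.407880 + 1.158584] / 1.187558 = 1.319063
d₂ = d₁ − σ√T = 1.319063 − 1.187558 = 0.131506
N(d₁) = 0.906426,  N(d₂) = 0.552312,  e^(−rT) = 0.635440
E₀ = V₀·N(d₁) − D·e^(−rT)·N(d₂)
   = 355.7558·0.906426 − 236.5984·0.635440·0.552312 = 239.429371
B₀ = V₀ − E₀ = 355.7558 − 239.429371 = 116.326429
spread = −(1/T)·ln(B₀/D) − r = −(1/6.6389)·ln(116.326429/236.5984) − 0.0683 = 0.03863999
in basis points: 0.03863999 × 10⁴ = 386.3999 bp

spread=386.3999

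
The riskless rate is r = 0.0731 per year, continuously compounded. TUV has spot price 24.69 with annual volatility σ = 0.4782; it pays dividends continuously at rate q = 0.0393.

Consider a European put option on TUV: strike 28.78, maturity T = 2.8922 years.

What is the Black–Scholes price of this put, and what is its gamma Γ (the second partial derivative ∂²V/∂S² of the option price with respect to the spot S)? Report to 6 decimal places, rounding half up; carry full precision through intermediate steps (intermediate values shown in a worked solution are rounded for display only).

σ√T = 0.4782·√2.8922 = 0.813249
d₁ = (ln(S/K) + (r−q+σ²/2)T) / (σ√T) = (ln(24.69/28.78) + (0.0731−0.0393+0.4782²/2)·2.8922) / 0.813249 = (-0.153282 + 0.428444) / 0.813249 = 0.338348
d₂ = d₁ − σ√T = 0.338348 − 0.813249 = -0.474901
e^{−rT} = 0.809434
e^{−qT} = 0.892558
N(−d₁) = 0.367551,  N(−d₂) = 0.682571
Put price V = K·e^{−rT}·N(−d₂) − S·e^{−qT}·N(−d₁) = 15.900853 − 8.099808 = 7.801045
φ(d₁) = (1/√(2π))·e^{−d₁²/2} = 0.376748
Γ = e^{−qT}·φ(d₁) / (S·σ·√T) = 0.016747

price = 7.801045
Γ = 0.016747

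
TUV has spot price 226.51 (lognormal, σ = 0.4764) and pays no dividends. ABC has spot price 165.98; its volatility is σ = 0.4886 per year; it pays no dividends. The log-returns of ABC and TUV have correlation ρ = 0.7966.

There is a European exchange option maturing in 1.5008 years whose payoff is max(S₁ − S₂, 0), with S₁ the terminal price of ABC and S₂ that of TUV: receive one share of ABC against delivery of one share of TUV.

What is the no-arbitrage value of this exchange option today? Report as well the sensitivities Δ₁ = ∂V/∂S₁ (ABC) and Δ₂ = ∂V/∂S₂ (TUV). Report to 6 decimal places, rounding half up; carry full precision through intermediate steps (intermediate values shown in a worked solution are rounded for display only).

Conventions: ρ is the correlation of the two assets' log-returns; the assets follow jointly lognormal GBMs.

exchange price = 8.336837
Δ1 = 0.262553
Δ2 = -0.155586

σ_eff = √(σ₁² + σ₂² − 2ρσ₁σ₂) = √(0.4886² + 0.4764² − 2·0.7966·0.4886·0.4764) = 0.307960
d₁ = (ln(S₁/S₂) + (q₂ − q₁ + σ_eff²/2)T) / (σ_eff√T) = (ln(165.98/226.51) + (0.0 − 0.0 + 0.047420)·1.5008) / 0.377273 = -0.635493
d₂ = d₁ − σ_eff√T = -0.635493 − 0.377273 = -1.012766
N(d₁) = 0.262553,  N(d₂) = 0.155586
V = S₁·e^{−q₁T}·N(d₁) − S₂·e^{−q₂T}·N(d₂) = 43.578604 − 35.241766 = 8.336837
Key observation: the rate r is irrelevant here: denominating values in TUV turns the exchange into a ratio option on S₁/S₂, and discounting at r drops out.
Δ₁ = e^{−q₁T}·N(d₁) = 0.262553;  Δ₂ = −e^{−q₂T}·N(d₂) = -0.155586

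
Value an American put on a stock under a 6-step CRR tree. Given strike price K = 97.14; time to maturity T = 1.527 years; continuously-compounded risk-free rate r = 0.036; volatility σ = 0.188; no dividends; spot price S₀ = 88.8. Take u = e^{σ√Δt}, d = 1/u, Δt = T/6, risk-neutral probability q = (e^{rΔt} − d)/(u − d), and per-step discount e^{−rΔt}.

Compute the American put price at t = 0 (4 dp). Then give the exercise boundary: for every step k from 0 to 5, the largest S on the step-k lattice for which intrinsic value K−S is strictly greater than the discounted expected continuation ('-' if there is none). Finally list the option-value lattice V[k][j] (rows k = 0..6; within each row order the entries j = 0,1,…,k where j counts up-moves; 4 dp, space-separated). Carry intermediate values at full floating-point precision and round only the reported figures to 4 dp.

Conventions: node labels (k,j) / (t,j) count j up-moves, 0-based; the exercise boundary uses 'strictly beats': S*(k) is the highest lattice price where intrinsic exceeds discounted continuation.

Δt=0.25450, u=1.09949, d=0.90952, q=0.52476, disc=e^(-rΔt)=0.99088
k=6 terminal: V=max(K-S,0) → 46.8738 36.3748 23.6829 8.3400 0.0000 0.0000 0.0000
k=5: j=0 S=55.2670 intr=41.8730 cont=40.9871 V=41.8730[EX]; j=1 S=66.8105 intr=30.3295 cont=29.4436 V=30.3295[EX]; j=2 S=80.7651 intr=16.3749 cont=15.4890 V=16.3749[EX]; j=3 S=97.6343 intr=0.0000 cont=3.9274 V=3.9274[hold]; j=4 S=118.0270 intr=0.0000 cont=0.0000 V=0.0000[hold]; j=5 S=142.6791 intr=0.0000 cont=0.0000 V=0.0000[hold]  S*(5)=80.7651
k=4: j=0 S=60.7652 intr=36.3748 cont=35.4888 V=36.3748[EX]; j=1 S=73.4571 intr=23.6829 cont=22.7969 V=23.6829[EX]; j=2 S=88.8000 intr=8.3400 cont=9.7532 V=9.7532[hold]; j=3 S=107.3475 intr=0.0000 cont=1.8494 V=1.8494[hold]; j=4 S=129.7689 intr=0.0000 cont=0.0000 V=0.0000[hold]  S*(4)=73.4571
k=3: j=0 S=66.8105 intr=30.3295 cont=29.4436 V=30.3295[EX]; j=1 S=80.7651 intr=16.3749 cont=16.2238 V=16.3749[EX]; j=2 S=97.6343 intr=0.0000 cont=5.5545 V=5.5545[hold]; j=3 S=118.0270 intr=0.0000 cont=0.8709 V=0.8709[hold]  S*(3)=80.7651
k=2: j=0 S=73.4571 intr=23.6829 cont=22.7969 V=23.6829[EX]; j=1 S=88.8000 intr=8.3400 cont=10.5993 V=10.5993[hold]; j=2 S=107.3475 intr=0.0000 cont=3.0685 V=3.0685[hold]  S*(2)=73.4571
k=1: j=0 S=80.7651 intr=16.3749 cont=16.6638 V=16.6638[hold]; j=1 S=97.6343 intr=0.0000 cont=6.5868 V=6.5868[hold]  S*(1)=-
k=0: j=0 S=88.8000 intr=8.3400 cont=11.2721 V=11.2721[hold]  S*(0)=-

price = 11.2721
boundary = - - 73.4571 80.7651 73.4571 80.7651
tree:
11.2721
16.6638 6.5868
23.6829 10.5993 3.0685
30.3295 16.3749 5.5545 0.8709
36.3748 23.6829 9.7532 1.8494 0.0000
41.8730 30.3295 16.3749 3.9274 0.0000 0.0000
46.8738 36.3748 23.6829 8.3400 0.0000 0.0000 0.0000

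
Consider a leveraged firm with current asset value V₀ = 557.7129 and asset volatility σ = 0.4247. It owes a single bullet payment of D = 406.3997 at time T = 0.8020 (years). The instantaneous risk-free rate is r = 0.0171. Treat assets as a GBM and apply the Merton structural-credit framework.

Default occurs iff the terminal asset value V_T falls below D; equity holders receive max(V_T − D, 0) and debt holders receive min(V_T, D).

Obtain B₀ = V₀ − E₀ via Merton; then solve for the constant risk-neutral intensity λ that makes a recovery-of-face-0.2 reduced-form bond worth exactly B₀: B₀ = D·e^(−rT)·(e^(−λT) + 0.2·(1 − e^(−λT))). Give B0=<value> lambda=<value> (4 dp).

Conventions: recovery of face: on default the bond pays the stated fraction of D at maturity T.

With assets at 557.7129 and a single debt payment of 406.3997 at 0.8020 years:
d₁ = [ln(V₀/D) + (r + σ²/2)T] / (σ√T)
   = [ln(557.7129/406.3997) + (0.0171 + 0.5·0.4247²)·0.8020] / (0.4247·√0.8020)
   = [0.316507 + 0.086043] / 0.380338 = 1.058401
d₂ = d₁ − σ√T = 1.058401 − 0.380338 = 0.678063
N(d₁) = 0.855064,  N(d₂) = 0.751134,  e^(−rT) = 0.986379
E₀ = V₀·N(d₁) − D·e^(−rT)·N(d₂)
   = 557.7129·0.855064 − 406.3997·0.986379·0.751134 = 175.777155
B₀ = V₀ − E₀ = 557.7129 − 175.777155 = 381.935745
e^(−λT) = (B₀·e^(rT)/D − 0.2)/(1 − 0.2) = (381.9357·1.013809/406.3997 − 0.2)/0.8 = 0.94097567
λ = −ln(0.94097567)/0.8020 = 0.075858

B0=381.9357 lambda=0.0759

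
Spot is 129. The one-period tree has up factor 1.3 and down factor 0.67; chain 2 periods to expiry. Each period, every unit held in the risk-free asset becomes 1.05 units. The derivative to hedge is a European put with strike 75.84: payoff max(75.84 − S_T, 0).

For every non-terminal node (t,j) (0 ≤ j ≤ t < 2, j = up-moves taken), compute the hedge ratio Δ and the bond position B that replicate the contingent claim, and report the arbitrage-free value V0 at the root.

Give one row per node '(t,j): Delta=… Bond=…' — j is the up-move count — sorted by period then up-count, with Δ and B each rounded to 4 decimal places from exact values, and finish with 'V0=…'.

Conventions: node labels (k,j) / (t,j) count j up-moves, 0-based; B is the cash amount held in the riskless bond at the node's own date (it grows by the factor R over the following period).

Arbitrage-free pricing uses the up-move probability p* = (R−d)/(u−d) = 0.6032, discounting each step at R = 1.05.
Payoffs at expiry: V(2,0)=17.9319, V(2,1)=0.0000, V(2,2)=0.0000
(1,0): S=86.4300. Δ = (V_up−V_dn)/(S_up−S_dn) = (0.0000−17.9319)/(112.3590−57.9081) = -0.3293. V = [p*·0.0000 + (1−p*)·17.9319]/1.05 = 6.7770. B = V − Δ·S = 35.2403.
(1,1): S=167.7000. Δ = (V_up−V_dn)/(S_up−S_dn) = (0.0000−0.0000)/(218.0100−112.3590) = 0.0000. V = [p*·0.0000 + (1−p*)·0.0000]/1.05 = 0.0000. B = V − Δ·S = 0.0000.
(0,0): S=129.0000. Δ = (V_up−V_dn)/(S_up−S_dn) = (0.0000−6.7770)/(167.7000−86.4300) = -0.0834. V = [p*·0.0000 + (1−p*)·6.7770]/1.05 = 2.5612. B = V − Δ·S = 13.3183.
As a check, the time-0 holding Δ(0,0)·S0 + B(0,0) comes to 2.5612 — exactly V0.

(0,0): Delta=-0.0834 Bond=13.3183
(1,0): Delta=-0.3293 Bond=35.2403
(1,1): Delta=0.0000 Bond=0.0000
V0=2.5612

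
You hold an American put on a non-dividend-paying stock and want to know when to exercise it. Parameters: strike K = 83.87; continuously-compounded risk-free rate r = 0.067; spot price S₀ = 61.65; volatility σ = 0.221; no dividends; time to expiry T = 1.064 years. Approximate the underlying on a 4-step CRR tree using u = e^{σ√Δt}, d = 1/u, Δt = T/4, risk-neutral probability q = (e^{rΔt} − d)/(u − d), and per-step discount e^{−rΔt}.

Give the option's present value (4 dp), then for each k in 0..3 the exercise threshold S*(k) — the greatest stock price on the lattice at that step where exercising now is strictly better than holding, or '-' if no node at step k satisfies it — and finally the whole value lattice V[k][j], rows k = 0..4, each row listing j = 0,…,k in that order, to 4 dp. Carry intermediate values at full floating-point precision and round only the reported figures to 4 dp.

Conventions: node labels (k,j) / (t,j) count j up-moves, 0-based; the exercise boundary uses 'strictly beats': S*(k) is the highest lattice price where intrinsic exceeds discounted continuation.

Δt=0.26600  u=1.12073  d=0.89227  q=0.55025  discount=0.98234
step 4 (expiry): payoffs max(K−S,0) = 44.7924 34.7871 22.2200 6.4353 0.0000
step 3: (k=3,j=0): S=43.7954, K−S=40.0746, hold=38.5931 ⇒ V=40.0746 exercise | (k=3,j=1): S=55.0087, K−S=28.8613, hold=27.3798 ⇒ V=28.8613 exercise | (k=3,j=2): S=69.0931, K−S=14.7769, hold=13.2954 ⇒ V=14.7769 exercise | (k=3,j=3): S=86.7835, K−S=0.0000, hold=2.8432 ⇒ V=2.8432 continue  boundary S*=69.0931
step 2: (k=2,j=0): S=49.0829, K−S=34.7871, hold=33.3056 ⇒ V=34.7871 exercise | (k=2,j=1): S=61.6500, K−S=22.2200, hold=20.7385 ⇒ V=22.2200 exercise | (k=2,j=2): S=77.4347, K−S=6.4353, hold=8.0654 ⇒ V=8.0654 continue  boundary S*=61.6500
step 1: (k=1,j=0): S=55.0087, K−S=28.8613, hold=27.3798 ⇒ V=28.8613 exercise | (k=1,j=1): S=69.0931, K−S=14.7769, hold=14.1766 ⇒ V=14.7769 exercise  boundary S*=69.0931
step 0: (k=0,j=0): S=61.6500, K−S=22.2200, hold=20.7385 ⇒ V=22.2200 exercise  boundary S*=61.6500

price = 22.2200
boundary = 61.6500 69.0931 61.6500 69.0931
tree:
22.2200
28.8613 14.7769
34.7871 22.2200 8.0654
40.0746 28.8613 14.7769 2.8432
44.7924 34.7871 22.2200 6.4353 0.0000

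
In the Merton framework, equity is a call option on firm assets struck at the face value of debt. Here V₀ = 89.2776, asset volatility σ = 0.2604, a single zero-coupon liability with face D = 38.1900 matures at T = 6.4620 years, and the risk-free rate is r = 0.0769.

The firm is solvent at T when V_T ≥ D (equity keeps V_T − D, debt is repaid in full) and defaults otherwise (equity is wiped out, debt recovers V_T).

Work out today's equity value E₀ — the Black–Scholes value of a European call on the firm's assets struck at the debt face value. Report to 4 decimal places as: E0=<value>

E0=66.2669

Equity is a call on the firm's assets struck at D = 38.1900:
d₁ = [ln(V₀/D) + (r + σ²/2)T] / (σ√T)
   = [ln(89.2776/38.1900) + (0.0769 + 0.5·0.2604²)·6.4620] / (0.2604·√6.4620)
   = [0.849177 + 0.716016] / 0.661949 = 2.364522
d₂ = d₁ − σ√T = 2.364522 − 0.661949 = 1.702573
N(d₁) = 0.990973,  N(d₂) = 0.955676,  e^(−rT) = 0.608397
E₀ = V₀·N(d₁) − D·e^(−rT)·N(d₂)
   = 89.2776·0.990973 − 38.1900·0.608397·0.955676 = 66.266896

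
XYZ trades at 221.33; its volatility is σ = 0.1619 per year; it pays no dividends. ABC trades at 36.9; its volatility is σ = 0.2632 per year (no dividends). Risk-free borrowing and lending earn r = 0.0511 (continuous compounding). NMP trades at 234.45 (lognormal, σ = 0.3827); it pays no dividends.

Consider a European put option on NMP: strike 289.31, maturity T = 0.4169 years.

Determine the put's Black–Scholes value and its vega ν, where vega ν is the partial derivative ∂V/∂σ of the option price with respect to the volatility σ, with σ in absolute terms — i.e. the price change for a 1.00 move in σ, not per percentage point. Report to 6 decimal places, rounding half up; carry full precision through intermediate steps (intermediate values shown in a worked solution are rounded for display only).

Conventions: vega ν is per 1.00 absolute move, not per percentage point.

price = 56.867842
ν = 49.172112

σ√T = 0.3827·√0.4169 = 0.247101
d₁ = (ln(S/K) + (r+σ²/2)T) / (σ√T) = (ln(234.45/289.31) + (0.0511+0.3827²/2)·0.4169) / 0.247101 = (-0.210256 + 0.051833) / 0.247101 = -0.641128
d₂ = d₁ − σ√T = -0.641128 − 0.247101 = -0.888229
e^{−rT} = 0.978922
N(−d₁) = 0.739280,  N(−d₂) = 0.812791
Put price V = K·e^{−rT}·N(−d₂) − S·N(−d₁) = 230.192115 − 173.324273 = 56.867842
φ(d₁) = (1/√(2π))·e^{−d₁²/2} = 0.324827
ν = S·φ(d₁)·√T = 49.172112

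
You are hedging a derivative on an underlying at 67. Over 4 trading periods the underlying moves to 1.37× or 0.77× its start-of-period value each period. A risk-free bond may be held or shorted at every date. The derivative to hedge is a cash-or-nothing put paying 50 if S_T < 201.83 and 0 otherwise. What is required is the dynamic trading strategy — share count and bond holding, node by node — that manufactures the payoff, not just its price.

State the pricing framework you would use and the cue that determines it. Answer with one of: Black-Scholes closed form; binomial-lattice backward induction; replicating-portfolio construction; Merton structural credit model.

framework: replicating-portfolio construction

Key observation: since the answer must list Δ and B at each node of the 1.37/0.77 lattice on 67, the replicating-portfolio method — solving the two-state system at every node — is the one that applies.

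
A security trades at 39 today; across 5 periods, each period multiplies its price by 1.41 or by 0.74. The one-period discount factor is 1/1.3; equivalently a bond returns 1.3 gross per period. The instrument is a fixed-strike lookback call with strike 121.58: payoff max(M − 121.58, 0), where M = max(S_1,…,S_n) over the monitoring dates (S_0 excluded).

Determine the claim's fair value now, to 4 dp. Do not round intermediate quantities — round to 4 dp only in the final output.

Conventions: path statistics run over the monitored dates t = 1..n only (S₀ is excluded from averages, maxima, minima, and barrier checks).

With p* = (R−d)/(u−d) = 0.8358, sum probability × payoff across the paths and divide by R^5.
Enumerate all 2^5 = 32 price paths (U = up ×1.41, D = down ×0.74); each path with k up-moves has probability p*^k·(1−p*)^(5−k).
DDDDD: M=28.8600, payoff=0.0000, prob=0.000119
UDDDD: M=54.9900, payoff=0.0000, prob=0.000607
DUDDD: M=40.6926, payoff=0.0000, prob=0.000607
UUDDD: M=77.5359, payoff=0.0000, prob=0.003092
DDUDD: M=30.1125, payoff=0.0000, prob=0.000607
UDUDD: M=57.3766, payoff=0.0000, prob=0.003092
DUUDD: M=57.3766, payoff=0.0000, prob=0.003092
UUUDD: M=109.3256, payoff=0.0000, prob=0.015739
DDDUD: M=28.8600, payoff=0.0000, prob=0.000607
UDDUD: M=54.9900, payoff=0.0000, prob=0.003092
DUDUD: M=42.4587, payoff=0.0000, prob=0.003092
UUDUD: M=80.9010, payoff=0.0000, prob=0.015739
DDUUD: M=42.4587, payoff=0.0000, prob=0.003092
UDUUD: M=80.9010, payoff=0.0000, prob=0.015739
DUUUD: M=80.9010, payoff=0.0000, prob=0.015739
UUUUD: M=154.1491, payoff=32.5691, prob=0.080126
DDDDU: M=28.8600, payoff=0.0000, prob=0.000607
UDDDU: M=54.9900, payoff=0.0000, prob=0.003092
DUDDU: M=40.6926, payoff=0.0000, prob=0.003092
UUDDU: M=77.5359, payoff=0.0000, prob=0.015739
DDUDU: M=31.4194, payoff=0.0000, prob=0.003092
UDUDU: M=59.8667, payoff=0.0000, prob=0.015739
DUUDU: M=59.8667, payoff=0.0000, prob=0.015739
UUUDU: M=114.0704, payoff=0.0000, prob=0.080126
DDDUU: M=31.4194, payoff=0.0000, prob=0.003092
UDDUU: M=59.8667, payoff=0.0000, prob=0.015739
DUDUU: M=59.8667, payoff=0.0000, prob=0.015739
UUDUU: M=114.0704, payoff=0.0000, prob=0.080126
DDUUU: M=59.8667, payoff=0.0000, prob=0.015739
UDUUU: M=114.0704, payoff=0.0000, prob=0.080126
DUUUU: M=114.0704, payoff=0.0000, prob=0.080126
UUUUU: M=217.3503, payoff=95.7703, prob=0.407912
Price = Σ prob·payoff / R^5 = 41.675425 / 3.712930 = 11.2244

price = 11.2244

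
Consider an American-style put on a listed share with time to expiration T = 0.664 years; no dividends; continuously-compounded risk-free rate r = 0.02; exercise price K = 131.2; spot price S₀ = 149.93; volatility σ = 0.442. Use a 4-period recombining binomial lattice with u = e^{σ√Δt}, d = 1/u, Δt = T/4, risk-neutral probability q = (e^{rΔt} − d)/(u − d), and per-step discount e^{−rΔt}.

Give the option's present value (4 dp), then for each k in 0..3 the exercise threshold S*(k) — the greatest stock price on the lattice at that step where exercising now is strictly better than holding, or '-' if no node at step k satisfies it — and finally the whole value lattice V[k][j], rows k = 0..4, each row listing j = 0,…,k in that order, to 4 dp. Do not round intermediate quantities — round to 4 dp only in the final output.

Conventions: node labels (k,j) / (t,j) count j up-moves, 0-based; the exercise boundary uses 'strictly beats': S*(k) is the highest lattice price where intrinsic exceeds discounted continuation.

Δt=0.16600, u=1.19732, d=0.83520, q=0.46428, disc=e^(-rΔt)=0.99669
k=4 terminal: V=max(K-S,0) → 58.2459 26.6151 0.0000 0.0000 0.0000
k=3: j=0 S=87.3493 intr=43.8507 cont=43.4158 V=43.8507[EX]; j=1 S=125.2215 intr=5.9785 cont=14.2109 V=14.2109[hold]; j=2 S=179.5140 intr=0.0000 cont=0.0000 V=0.0000[hold]; j=3 S=257.3461 intr=0.0000 cont=0.0000 V=0.0000[hold]  S*(3)=87.3493
k=2: j=0 S=104.5849 intr=26.6151 cont=29.9897 V=29.9897[hold]; j=1 S=149.9300 intr=0.0000 cont=7.5878 V=7.5878[hold]; j=2 S=214.9354 intr=0.0000 cont=0.0000 V=0.0000[hold]  S*(2)=-
k=1: j=0 S=125.2215 intr=5.9785 cont=19.5239 V=19.5239[hold]; j=1 S=179.5140 intr=0.0000 cont=4.0514 V=4.0514[hold]  S*(1)=-
k=0: j=0 S=149.9300 intr=0.0000 cont=12.2994 V=12.2994[hold]  S*(0)=-

price = 12.2994
boundary = - - - 87.3493
tree:
12.2994
19.5239 4.0514
29.9897 7.5878 0.0000
43.8507 14.2109 0.0000 0.0000
58.2459 26.6151 0.0000 0.0000 0.0000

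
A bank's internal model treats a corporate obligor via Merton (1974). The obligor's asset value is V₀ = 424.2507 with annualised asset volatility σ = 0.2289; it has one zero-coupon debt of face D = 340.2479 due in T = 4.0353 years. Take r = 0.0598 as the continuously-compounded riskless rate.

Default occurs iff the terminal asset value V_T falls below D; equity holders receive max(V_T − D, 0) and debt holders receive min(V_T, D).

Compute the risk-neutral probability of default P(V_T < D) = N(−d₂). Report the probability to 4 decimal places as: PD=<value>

PD=0.2192

Apply the equity-as-call identities (strike 340.2479, horizon 4.0353 years):
d₁ = [ln(V₀/D) + (r + σ²/2)T] / (σ√T)
   = [ln(424.2507/340.2479) + (0.0598 + 0.5·0.2289²)·4.0353] / (0.2289·√4.0353)
   = [0.220650 + 0.347026] / 0.459816 = 1.234574
d₂ = d₁ − σ√T = 1.234574 − 0.459816 = 0.774758
risk-neutral PD = N(−d₂) = N(-0.774758) = 0.219241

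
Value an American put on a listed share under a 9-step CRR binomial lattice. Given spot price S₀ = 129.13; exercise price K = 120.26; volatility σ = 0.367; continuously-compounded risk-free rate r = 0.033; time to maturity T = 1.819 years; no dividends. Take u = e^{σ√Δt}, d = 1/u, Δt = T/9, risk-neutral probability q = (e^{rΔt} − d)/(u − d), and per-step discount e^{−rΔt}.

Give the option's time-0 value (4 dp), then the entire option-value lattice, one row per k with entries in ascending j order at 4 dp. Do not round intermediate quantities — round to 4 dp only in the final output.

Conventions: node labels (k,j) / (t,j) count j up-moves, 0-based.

Δt=0.20211  u=1.17938  d=0.84790  q=0.47903  discount=0.99335
step 9 (expiry): payoffs max(K−S,0) = 91.0095 79.5742 63.6683 41.5441 10.7705 0.0000 0.0000 0.0000 0.0000 0.0000
k=8: (k=8,j=0): S=34.4976, K−S=85.7624, hold=84.9630 ⇒ V=85.7624 exercise | (k=8,j=1): S=47.9842, K−S=72.2758, hold=71.4764 ⇒ V=72.2758 exercise | (k=8,j=2): S=66.7433, K−S=53.5167, hold=52.7173 ⇒ V=53.5167 exercise | (k=8,j=3): S=92.8362, K−S=27.4238, hold=26.6243 ⇒ V=27.4238 exercise | (k=8,j=4): S=129.1300, K−S=0.0000, hold=5.5738 ⇒ V=5.5738 continue | (k=8,j=5): S=179.6126, K−S=0.0000, hold=0.0000 ⇒ V=0.0000 continue | (k=8,j=6): S=249.8311, K−S=0.0000, hold=0.0000 ⇒ V=0.0000 continue | (k=8,j=7): S=347.5011, K−S=0.0000, hold=0.0000 ⇒ V=0.0000 continue | (k=8,j=8): S=483.3545, K−S=0.0000, hold=0.0000 ⇒ V=0.0000 continue
k=7: (k=7,j=0): S=40.6858, K−S=79.5742, hold=78.7747 ⇒ V=79.5742 exercise | (k=7,j=1): S=56.5917, K−S=63.6683, hold=62.8688 ⇒ V=63.6683 exercise | (k=7,j=2): S=78.7159, K−S=41.5441, hold=40.7446 ⇒ V=41.5441 exercise | (k=7,j=3): S=109.4895, K−S=10.7705, hold=16.8442 ⇒ V=16.8442 continue | (k=7,j=4): S=152.2937, K−S=0.0000, hold=2.8845 ⇒ V=2.8845 continue | (k=7,j=5): S=211.8320, K−S=0.0000, hold=0.0000 ⇒ V=0.0000 continue | (k=7,j=6): S=294.6465, K−S=0.0000, hold=0.0000 ⇒ V=0.0000 continue | (k=7,j=7): S=409.8368, K−S=0.0000, hold=0.0000 ⇒ V=0.0000 continue
k=6: (k=6,j=0): S=47.9842, K−S=72.2758, hold=71.4764 ⇒ V=72.2758 exercise | (k=6,j=1): S=66.7433, K−S=53.5167, hold=52.7173 ⇒ V=53.5167 exercise | (k=6,j=2): S=92.8362, K−S=27.4238, hold=29.5145 ⇒ V=29.5145 continue | (k=6,j=3): S=129.1300, K−S=0.0000, hold=10.0895 ⇒ V=10.0895 continue | (k=6,j=4): S=179.6126, K−S=0.0000, hold=1.4927 ⇒ V=1.4927 continue | (k=6,j=5): S=249.8311, K−S=0.0000, hold=0.0000 ⇒ V=0.0000 continue | (k=6,j=6): S=347.5011, K−S=0.0000, hold=0.0000 ⇒ V=0.0000 continue
k=5: (k=5,j=0): S=56.5917, K−S=63.6683, hold=62.8688 ⇒ V=63.6683 exercise | (k=5,j=1): S=78.7159, K−S=41.5441, hold=41.7395 ⇒ V=41.7395 continue | (k=5,j=2): S=109.4895, K−S=10.7705, hold=20.0749 ⇒ V=20.0749 continue | (k=5,j=3): S=152.2937, K−S=0.0000, hold=5.9317 ⇒ V=5.9317 continue | (k=5,j=4): S=211.8320, K−S=0.0000, hold=0.7725 ⇒ V=0.7725 continue | (k=5,j=5): S=294.6465, K−S=0.0000, hold=0.0000 ⇒ V=0.0000 continue
k=4: (k=4,j=0): S=66.7433, K−S=53.5167, hold=52.8102 ⇒ V=53.5167 exercise | (k=4,j=1): S=92.8362, K−S=27.4238, hold=31.1530 ⇒ V=31.1530 continue | (k=4,j=2): S=129.1300, K−S=0.0000, hold=13.2114 ⇒ V=13.2114 continue | (k=4,j=3): S=179.6126, K−S=0.0000, hold=3.4372 ⇒ V=3.4372 continue | (k=4,j=4): S=249.8311, K−S=0.0000, hold=0.3998 ⇒ V=0.3998 continue
k=3: (k=3,j=0): S=78.7159, K−S=41.5441, hold=42.5192 ⇒ V=42.5192 continue | (k=3,j=1): S=109.4895, K−S=10.7705, hold=22.4084 ⇒ V=22.4084 continue | (k=3,j=2): S=152.2937, K−S=0.0000, hold=8.4726 ⇒ V=8.4726 continue | (k=3,j=3): S=211.8320, K−S=0.0000, hold=1.9690 ⇒ V=1.9690 continue
k=2: (k=2,j=0): S=92.8362, K−S=27.4238, hold=32.6668 ⇒ V=32.6668 continue | (k=2,j=1): S=129.1300, K−S=0.0000, hold=15.6281 ⇒ V=15.6281 continue | (k=2,j=2): S=179.6126, K−S=0.0000, hold=5.3215 ⇒ V=5.3215 continue
k=1: (k=1,j=0): S=109.4895, K−S=10.7705, hold=24.3418 ⇒ V=24.3418 continue | (k=1,j=1): S=152.2937, K−S=0.0000, hold=10.6198 ⇒ V=10.6198 continue
k=0: (k=0,j=0): S=129.1300, K−S=0.0000, hold=17.6504 ⇒ V=17.6504 continue

price = 17.6504
tree:
17.6504
24.3418 10.6198
32.6668 15.6281 5.3215
42.5192 22.4084 8.4726 1.9690
53.5167 31.1530 13.2114 3.4372 0.3998
63.6683 41.7395 20.0749 5.9317 0.7725 0.0000
72.2758 53.5167 29.5145 10.0895 1.4927 0.0000 0.0000
79.5742 63.6683 41.5441 16.8442 2.8845 0.0000 0.0000 0.0000
85.7624 72.2758 53.5167 27.4238 5.5738 0.0000 0.0000 0.0000 0.0000
91.0095 79.5742 63.6683 41.5441 10.7705 0.0000 0.0000 0.0000 0.0000 0.0000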